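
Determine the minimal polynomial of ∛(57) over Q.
m_α(x) = x^3 - 57

α satisfies α^3 = 57, so x^3 - 57 annihilates α. By the rational root test, a rational root p/q (in lowest terms) of x^3 - 57 would satisfy p^3 = 57 q^3, forcing q = 1 and p^3 = 57; but 57 is not a perfect cube, contradiction. A monic cubic over Q with no rational root is irreducible (any nontrivial factorization would include a linear factor). Hence x^3 - 57 is the minimal polynomial of α, and in particular [Q(α):Q] = 3.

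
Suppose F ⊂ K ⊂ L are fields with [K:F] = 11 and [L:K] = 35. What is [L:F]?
[L:F] = 385

The tower law says that for any tower of field extensions F ⊂ K ⊂ L with finite degrees, [L:F] = [L:K] · [K:F]. Here this gives [L:F] = 35 · 11 = 385.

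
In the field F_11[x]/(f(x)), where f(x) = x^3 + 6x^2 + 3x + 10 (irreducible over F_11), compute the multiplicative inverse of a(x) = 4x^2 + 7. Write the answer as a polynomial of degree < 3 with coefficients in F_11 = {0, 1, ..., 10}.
a(x)^(-1) ≡ 5x^2 + 10x + 10 (mod f(x))

Since f is irreducible over F_11, F_11[x]/(f) is a field and a(x) ≠ 0 has an inverse. Apply the extended Euclidean algorithm to f(x) and a(x) in F_11[x]: f(x) = (3x + 7)·a(x) + (4x + 5);  a(x) = (x + 7)·(4x + 5) + (5). The last nonzero remainder is the constant 5 = gcd(f, a) in F_11. Back-substituting through the division chain expresses 5 = s(x)·a(x) + t(x)·f(x) with s(x) ≡ 3x^2 + 6x + 6 (mod f), so (3x^2 + 6x + 6)·a(x) ≡ 5 (mod f). Multiplying by 5^(-1) ≡ 9 in F_11 gives a(x)^(-1) ≡ 9·(3x^2 + 6x + 6) ≡ 5x^2 + 10x + 10 (mod f). Check: (4x^2 + 7)·(5x^2 + 10x + 10) = 9x^4 + 7x^3 + 9x^2 + 4x + 4 ≡ 1 (mod x^3 + 6x^2 + 3x + 10).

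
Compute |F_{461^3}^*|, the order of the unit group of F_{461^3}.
|F_{461^3}^*| = 97972180

F_{461^3} has 461^3 = 97972181 elements; its multiplicative group consists of all nonzero elements, so |F_{461^3}^*| = 97972181 - 1 = 97972180. (It is cyclic since any finite subgroup of the multiplicative group of a field is cyclic.)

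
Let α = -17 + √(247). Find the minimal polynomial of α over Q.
m_α(x) = x^2 + 34x + 42

From α + 17 = √(247), squaring gives (α + 17)^2 = 247, i.e. α^2 + 34α + 289 = 247, so α^2 + 34α + 42 = 0. The discriminant of x^2 + 34x + 42 is (34)^2 - 4·(42) = 1156 - 168 = 988, and 4·(247) is not a perfect square in Q since 247 is squarefree and ≠ 1. Hence x^2 + 34x + 42 is irreducible over Q and is the minimal polynomial of α.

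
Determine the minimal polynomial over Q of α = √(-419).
m_α(x) = x^2 + 419

α satisfies α^2 + 419 = 0, so x^2 + 419 annihilates α. Since d = -419 is squarefree and ≠ 1, it is not a perfect square in Q, so x^2 + 419 has no rational root and is therefore irreducible over Q (a degree-2 polynomial over a field is irreducible iff it has no root). Hence m_α(x) = x^2 + 419.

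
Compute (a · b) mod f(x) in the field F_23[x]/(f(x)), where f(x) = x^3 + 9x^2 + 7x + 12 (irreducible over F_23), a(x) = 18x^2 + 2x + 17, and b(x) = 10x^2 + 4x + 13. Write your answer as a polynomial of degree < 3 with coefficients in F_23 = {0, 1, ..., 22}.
a · b ≡ x^2 + 5x + 19 (mod f(x))

Multiply in F_23[x]: a(x)·b(x) = (18x^2 + 2x + 17)·(10x^2 + 4x + 13) = 19x^4 + 21x^2 + 2x + 14. This has degree ≥ 3, so divide by f(x) over F_23: 19x^4 + 21x^2 + 2x + 14 = (19x + 13)·(x^3 + 9x^2 + 7x + 12) + (x^2 + 5x + 19). Hence a·b ≡ x^2 + 5x + 19 (mod f). (F_23[x]/(f) is a field with 23^3 = 12167 elements since f is irreducible of degree 3.)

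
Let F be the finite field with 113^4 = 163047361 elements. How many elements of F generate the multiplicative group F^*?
There are φ(163047360) = 35278848 primitive elements

F_q^* is cyclic of order q - 1 = 163047360. A cyclic group of order m has exactly φ(m) generators. Here m = 163047360 = 2^6 · 3 · 5 · 7 · 19 · 1277, so the number of primitive elements is φ(163047360) = 35278848.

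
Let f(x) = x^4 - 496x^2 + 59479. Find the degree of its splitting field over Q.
[K : Q] = 4

Solving the quadratic in x^2: x^2 = (496 ± √(496^2 - 4·59479))/2 = (496 ± √8100)/2 = (496 ± 90)/2, giving x^2 = 293 or x^2 = 203. So f(x) = (x^2 - 293)(x^2 - 203) and the roots of f are ±√293, ±√203. Hence the splitting field is K = Q(√293, √203). Since 293 and 203 are distinct squarefree integers > 1, their product 59479 is not a perfect square, so √203 ∉ Q(√293). By the tower law [K:Q] = [Q(√293,√203):Q(√293)] · [Q(√293):Q] = 2 · 2 = 4.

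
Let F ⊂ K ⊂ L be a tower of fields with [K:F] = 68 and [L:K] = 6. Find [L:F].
[L:F] = 408

The tower law says that for any tower of field extensions F ⊂ K ⊂ L with finite degrees, [L:F] = [L:K] · [K:F]. Here this gives [L:F] = 6 · 68 = 408.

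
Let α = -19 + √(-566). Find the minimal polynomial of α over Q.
m_α(x) = x^2 + 38x + 927

From α + 19 = √(-566), squaring gives (α + 19)^2 = -566, i.e. α^2 + 38α + 361 = -566, so α^2 + 38α + 927 = 0. The discriminant of x^2 + 38x + 927 is (38)^2 - 4·(927) = 1444 - 3708 = -2264, and 4·(-566) is not a perfect square in Q since -566 is squarefree and ≠ 1. Hence x^2 + 38x + 927 is irreducible over Q and is the minimal polynomial of α.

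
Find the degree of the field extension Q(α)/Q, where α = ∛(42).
[Q(α):Q] = 3

The minimal polynomial of α is x^3 - 42, irreducible over Q since 42 is not a perfect cube (so x^3 - 42 has no rational root). Hence [Q(α):Q] = deg(m_α) = 3.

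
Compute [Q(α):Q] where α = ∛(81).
[Q(α):Q] = 3

The minimal polynomial of α is x^3 - 81, irreducible over Q since 81 is not a perfect cube (so x^3 - 81 has no rational root). Hence [Q(α):Q] = deg(m_α) = 3.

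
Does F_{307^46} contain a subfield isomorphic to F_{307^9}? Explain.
No: F_{307^9} is not a subfield of F_{307^46}

F_{p^m} embeds in F_{p^n} iff m | n. Here 9 ∤ 46 (since 46 = 5·9 + 1 with remainder 1 ≠ 0), so F_{307^9} is not a subfield of F_{307^46}. Equivalently: if it were, the tower law would give 9 = [F_{307^9}:F_307] dividing [F_{307^46}:F_307] = 46, contradiction.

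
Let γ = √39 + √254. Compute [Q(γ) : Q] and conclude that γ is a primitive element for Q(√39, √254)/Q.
[Q(γ) : Q] = 4 (equivalently, Q(γ) = Q(√39, √254))

Obviously Q(γ) ⊆ Q(√39, √254), and [Q(√39, √254):Q] = 4 (since 39, 254 are distinct squarefree integers > 1 with 9906 not a perfect square). To show equality we compute the minimal polynomial of γ. From γ = √39 + √254: γ^2 = 39 + 2√(9906) + 254 = 293 + 2√(9906), so γ^2 - 293 = 2√(9906); squaring, (γ^2 - 293)^2 = 4·9906, i.e. γ^4 - 586γ^2 + 85849 - 39624 = 0, i.e. γ^4 - 586γ^2 + 46225 = 0. So γ is a root of x^4 - 586x^2 + 46225. This polynomial is irreducible over Q: it has no rational root (each ±√39 ± √254 is irrational), and any factorization into two quadratics over Q would force √(9906) ∈ Q (pairing opposite roots) or √39, √254 ∈ Q (other pairings), all impossible. Hence [Q(γ):Q] = 4 = [Q(√39, √254):Q], so Q(γ) = Q(√39, √254).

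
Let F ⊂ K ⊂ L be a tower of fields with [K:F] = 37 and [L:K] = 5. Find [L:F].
[L:F] = 185

The tower law says that for any tower of field extensions F ⊂ K ⊂ L with finite degrees, [L:F] = [L:K] · [K:F]. Here this gives [L:F] = 5 · 37 = 185.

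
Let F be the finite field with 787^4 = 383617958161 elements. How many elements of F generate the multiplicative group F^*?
There are φ(383617958160) = 100191436800 primitive elements

F_q^* is cyclic of order q - 1 = 383617958160. A cyclic group of order m has exactly φ(m) generators. Here m = 383617958160 = 2^4 · 3 · 5 · 131 · 197 · 241 · 257, so the number of primitive elements is φ(383617958160) = 100191436800.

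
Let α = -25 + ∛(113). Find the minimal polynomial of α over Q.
m_α(x) = x^3 + 75x^2 + 1875x + 15512

Set β = α + 25 = ∛(113), so β^3 = 113. Then (α + 25)^3 - 113 = 0, i.e. α is a root of g(x) = (x + 25)^3 - 113 = x^3 + 75x^2 + 1875x + 15512. Since g(x) = h(x + 25) where h(x) = x^3 - 113, and h is irreducible over Q (because 113 is not a perfect cube, so h has no rational root, and a monic cubic with no rational root is irreducible), g is also irreducible (irreducibility is preserved under the substitution x → x + 25). Hence m_α(x) = x^3 + 75x^2 + 1875x + 15512.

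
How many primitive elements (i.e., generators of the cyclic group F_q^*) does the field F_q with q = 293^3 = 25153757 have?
There are φ(25153756) = 12404448 primitive elements

F_q^* is cyclic of order q - 1 = 25153756. A cyclic group of order m has exactly φ(m) generators. Here m = 25153756 = 2^2 · 73 · 86143, so the number of primitive elements is φ(25153756) = 12404448.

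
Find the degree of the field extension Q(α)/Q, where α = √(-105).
[Q(α):Q] = 2

[Q(α):Q] equals the degree of the minimal polynomial of α. Here α^2 = -105 and x^2 + 105 is irreducible (d = -105 is squarefree, ≠ 1, hence not a square), so deg(m_α) = 2. Thus [Q(α):Q] = 2.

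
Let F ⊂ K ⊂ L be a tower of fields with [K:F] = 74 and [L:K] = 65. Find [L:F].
[L:F] = 4810

The tower law says that for any tower of field extensions F ⊂ K ⊂ L with finite degrees, [L:F] = [L:K] · [K:F]. Here this gives [L:F] = 65 · 74 = 4810.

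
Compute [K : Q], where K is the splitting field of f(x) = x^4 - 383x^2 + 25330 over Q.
[K : Q] = 4

Solving the quadratic in x^2: x^2 = (383 ± √(383^2 - 4·25330))/2 = (383 ± √45369)/2 = (383 ± 213)/2, giving x^2 = 85 or x^2 = 298. So f(x) = (x^2 - 85)(x^2 - 298) and the roots of f are ±√85, ±√298. Hence the splitting field is K = Q(√85, √298). Since 85 and 298 are distinct squarefree integers > 1, their product 25330 is not a perfect square, so √298 ∉ Q(√85). By the tower law [K:Q] = [Q(√85,√298):Q(√85)] · [Q(√85):Q] = 2 · 2 = 4.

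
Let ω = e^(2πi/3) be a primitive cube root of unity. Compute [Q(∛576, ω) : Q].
[Q(∛576, ω) : Q] = 6

[Q(∛576):Q] = 3 (min poly x^3 - 576, irreducible since 576 is not a perfect cube). [Q(ω):Q] = 2 (min poly x^2 + x + 1). Since Q(∛576) ⊂ R and ω ∉ R, we have ω ∉ Q(∛576), so x^2 + x + 1 remains irreducible over Q(∛576) and [Q(∛576, ω) : Q(∛576)] = 2. By the tower law, [Q(∛576, ω) : Q] = 3 · 2 = 6. (In fact Q(∛576, ω) is the splitting field of x^3 - 576 over Q.)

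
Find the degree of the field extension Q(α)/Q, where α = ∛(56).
[Q(α):Q] = 3

The minimal polynomial of α is x^3 - 56, irreducible over Q since 56 is not a perfect cube (so x^3 - 56 has no rational root). Hence [Q(α):Q] = deg(m_α) = 3.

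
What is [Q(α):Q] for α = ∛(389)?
[Q(α):Q] = 3

The minimal polynomial of α is x^3 - 389, irreducible over Q since 389 is not a perfect cube (so x^3 - 389 has no rational root). Hence [Q(α):Q] = deg(m_α) = 3.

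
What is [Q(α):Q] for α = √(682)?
[Q(α):Q] = 2

[Q(α):Q] equals the degree of the minimal polynomial of α. Here α^2 = 682 and x^2 - 682 is irreducible (d = 682 is squarefree, ≠ 1, hence not a square), so deg(m_α) = 2. Thus [Q(α):Q] = 2.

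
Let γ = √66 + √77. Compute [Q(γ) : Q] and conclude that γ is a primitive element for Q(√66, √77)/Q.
[Q(γ) : Q] = 4 (equivalently, Q(γ) = Q(√66, √77))

Obviously Q(γ) ⊆ Q(√66, √77), and [Q(√66, √77):Q] = 4 (since 66, 77 are distinct squarefree integers > 1 with 5082 not a perfect square). To show equality we compute the minimal polynomial of γ. From γ = √66 + √77: γ^2 = 66 + 2√(5082) + 77 = 143 + 2√(5082), so γ^2 - 143 = 2√(5082); squaring, (γ^2 - 143)^2 = 4·5082, i.e. γ^4 - 286γ^2 + 20449 - 20328 = 0, i.e. γ^4 - 286γ^2 + 121 = 0. So γ is a root of x^4 - 286x^2 + 121. This polynomial is irreducible over Q: it has no rational root (each ±√66 ± √77 is irrational), and any factorization into two quadratics over Q would force √(5082) ∈ Q (pairing opposite roots) or √66, √77 ∈ Q (other pairings), all impossible. Hence [Q(γ):Q] = 4 = [Q(√66, √77):Q], so Q(γ) = Q(√66, √77).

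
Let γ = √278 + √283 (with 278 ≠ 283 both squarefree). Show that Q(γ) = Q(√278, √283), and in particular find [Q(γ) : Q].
[Q(γ) : Q] = 4 (equivalently, Q(γ) = Q(√278, √283))

Obviously Q(γ) ⊆ Q(√278, √283), and [Q(√278, √283):Q] = 4 (since 278, 283 are distinct squarefree integers > 1 with 78674 not a perfect square). To show equality we compute the minimal polynomial of γ. From γ = √278 + √283: γ^2 = 278 + 2√(78674) + 283 = 561 + 2√(78674), so γ^2 - 561 = 2√(78674); squaring, (γ^2 - 561)^2 = 4·78674, i.e. γ^4 - 1122γ^2 + 314721 - 314696 = 0, i.e. γ^4 - 1122γ^2 + 25 = 0. So γ is a root of x^4 - 1122x^2 + 25. This polynomial is irreducible over Q: it has no rational root (each ±√278 ± √283 is irrational), and any factorization into two quadratics over Q would force √(78674) ∈ Q (pairing opposite roots) or √278, √283 ∈ Q (other pairings), all impossible. Hence [Q(γ):Q] = 4 = [Q(√278, √283):Q], so Q(γ) = Q(√278, √283).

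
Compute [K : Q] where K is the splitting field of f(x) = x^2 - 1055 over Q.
[K : Q] = 2

f(x) = x^2 - 1055 factors as (x - √1055)(x + √1055). The splitting field is K = Q(√1055). Since 1055 is squarefree and > 1, it is not a perfect square, so x^2 - 1055 is irreducible over Q and [Q(√1055) : Q] = 2. Hence [K : Q] = 2.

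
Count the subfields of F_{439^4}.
F_{439^4} has 3 subfields

The subfields of F_{p^n} are exactly the fields F_{p^d} for d | n (each is the fixed field of the unique index-d subgroup of Gal(F_{p^n}/F_p) ≅ Z/nZ). The divisors of n = 4 are {1, 2, 4}, giving 3 subfields: F_{439^1}, F_{439^2}, F_{439^4}.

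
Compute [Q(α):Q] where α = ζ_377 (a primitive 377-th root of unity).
[Q(α):Q] = 336

The minimal polynomial of ζ_377 over Q is the 377-th cyclotomic polynomial Φ_377(x), which is irreducible over Q and has degree φ(377) = 336. Hence [Q(α):Q] = φ(377) = 336.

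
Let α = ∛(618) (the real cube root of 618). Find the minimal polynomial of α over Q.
m_α(x) = x^3 - 618

α satisfies α^3 = 618, so x^3 - 618 annihilates α. By the rational root test, a rational root p/q (in lowest terms) of x^3 - 618 would satisfy p^3 = 618 q^3, forcing q = 1 and p^3 = 618; but 618 is not a perfect cube, contradiction. A monic cubic over Q with no rational root is irreducible (any nontrivial factorization would include a linear factor). Hence x^3 - 618 is the minimal polynomial of α, and in particular [Q(α):Q] = 3.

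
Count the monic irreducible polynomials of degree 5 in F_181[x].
There are 38852848944 monic irreducible polynomials of degree 5 over F_181

Each element of F_{181^5} that lies in no proper subfield is a root of exactly one monic irreducible of degree 5 over F_181, and each such polynomial has 5 distinct roots in F_{181^5}. By Möbius inversion the count is N_181(5) = (1/5) Σ_{d|5} μ(5/d) · 181^d = (1/5)(μ(5)·181^1 + μ(1)·181^5) = 194264244720/5 = 38852848944.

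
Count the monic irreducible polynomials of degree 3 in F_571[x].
There are 62056280 monic irreducible polynomials of degree 3 over F_571

Each element of F_{571^3} that lies in no proper subfield is a root of exactly one monic irreducible of degree 3 over F_571, and each such polynomial has 3 distinct roots in F_{571^3}. By Möbius inversion the count is N_571(3) = (1/3) Σ_{d|3} μ(3/d) · 571^d = (1/3)(μ(3)·571^1 + μ(1)·571^3) = 186168840/3 = 62056280.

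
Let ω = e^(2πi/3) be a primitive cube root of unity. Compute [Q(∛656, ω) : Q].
[Q(∛656, ω) : Q] = 6

[Q(∛656):Q] = 3 (min poly x^3 - 656, irreducible since 656 is not a perfect cube). [Q(ω):Q] = 2 (min poly x^2 + x + 1). Since Q(∛656) ⊂ R and ω ∉ R, we have ω ∉ Q(∛656), so x^2 + x + 1 remains irreducible over Q(∛656) and [Q(∛656, ω) : Q(∛656)] = 2. By the tower law, [Q(∛656, ω) : Q] = 3 · 2 = 6. (In fact Q(∛656, ω) is the splitting field of x^3 - 656 over Q.)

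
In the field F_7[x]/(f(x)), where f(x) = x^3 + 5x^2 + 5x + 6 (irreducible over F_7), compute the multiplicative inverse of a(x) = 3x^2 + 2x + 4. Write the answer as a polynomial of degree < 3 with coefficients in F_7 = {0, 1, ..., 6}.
a(x)^(-1) ≡ 2x + 4 (mod f(x))

Since f is irreducible over F_7, F_7[x]/(f) is a field and a(x) ≠ 0 has an inverse. Apply the extended Euclidean algorithm to f(x) and a(x) in F_7[x]: f(x) = (5x + 3)·a(x) + (1). The last nonzero remainder is the constant 1 = gcd(f, a) in F_7. Back-substituting through the division chain expresses 1 = s(x)·a(x) + t(x)·f(x) with s(x) ≡ 2x + 4 (mod f), so a(x)^(-1) ≡ s(x) = 2x + 4 (mod f). Check: (3x^2 + 2x + 4)·(2x + 4) = 6x^3 + 2x^2 + 2x + 2 ≡ 1 (mod x^3 + 5x^2 + 5x + 6).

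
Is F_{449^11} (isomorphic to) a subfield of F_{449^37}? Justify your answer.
No: F_{449^11} is not a subfield of F_{449^37}

F_{p^m} embeds in F_{p^n} iff m | n. Here 11 ∤ 37 (since 37 = 3·11 + 4 with remainder 4 ≠ 0), so F_{449^11} is not a subfield of F_{449^37}. Equivalently: if it were, the tower law would give 11 = [F_{449^11}:F_449] dividing [F_{449^37}:F_449] = 37, contradiction.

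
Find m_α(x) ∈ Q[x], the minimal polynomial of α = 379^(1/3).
m_α(x) = x^3 - 379

α satisfies α^3 = 379, so x^3 - 379 annihilates α. By the rational root test, a rational root p/q (in lowest terms) of x^3 - 379 would satisfy p^3 = 379 q^3, forcing q = 1 and p^3 = 379; but 379 is not a perfect cube, contradiction. A monic cubic over Q with no rational root is irreducible (any nontrivial factorization would include a linear factor). Hence x^3 - 379 is the minimal polynomial of α, and in particular [Q(α):Q] = 3.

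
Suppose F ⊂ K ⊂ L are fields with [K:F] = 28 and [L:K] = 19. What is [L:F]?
[L:F] = 532

The tower law says that for any tower of field extensions F ⊂ K ⊂ L with finite degrees, [L:F] = [L:K] · [K:F]. Here this gives [L:F] = 19 · 28 = 532.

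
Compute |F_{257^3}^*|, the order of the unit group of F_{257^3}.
|F_{257^3}^*| = 16974592

F_{257^3} has 257^3 = 16974593 elements; its multiplicative group consists of all nonzero elements, so |F_{257^3}^*| = 16974593 - 1 = 16974592. (It is cyclic since any finite subgroup of the multiplicative group of a field is cyclic.)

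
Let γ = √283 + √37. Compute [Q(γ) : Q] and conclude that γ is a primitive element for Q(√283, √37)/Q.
[Q(γ) : Q] = 4 (equivalently, Q(γ) = Q(√283, √37))

Obviously Q(γ) ⊆ Q(√283, √37), and [Q(√283, √37):Q] = 4 (since 283, 37 are distinct squarefree integers > 1 with 10471 not a perfect square). To show equality we compute the minimal polynomial of γ. From γ = √283 + √37: γ^2 = 283 + 2√(10471) + 37 = 320 + 2√(10471), so γ^2 - 320 = 2√(10471); squaring, (γ^2 - 320)^2 = 4·10471, i.e. γ^4 - 640γ^2 + 102400 - 41884 = 0, i.e. γ^4 - 640γ^2 + 60516 = 0. So γ is a root of x^4 - 640x^2 + 60516. This polynomial is irreducible over Q: it has no rational root (each ±√283 ± √37 is irrational), and any factorization into two quadratics over Q would force √(10471) ∈ Q (pairing opposite roots) or √283, √37 ∈ Q (other pairings), all impossible. Hence [Q(γ):Q] = 4 = [Q(√283, √37):Q], so Q(γ) = Q(√283, √37).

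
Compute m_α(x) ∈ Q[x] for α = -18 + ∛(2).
m_α(x) = x^3 + 54x^2 + 972x + 5830

Set β = α + 18 = ∛(2), so β^3 = 2. Then (α + 18)^3 - 2 = 0, i.e. α is a root of g(x) = (x + 18)^3 - 2 = x^3 + 54x^2 + 972x + 5830. Since g(x) = h(x + 18) where h(x) = x^3 - 2, and h is irreducible over Q (because 2 is not a perfect cube, so h has no rational root, and a monic cubic with no rational root is irreducible), g is also irreducible (irreducibility is preserved under the substitution x → x + 18). Hence m_α(x) = x^3 + 54x^2 + 972x + 5830.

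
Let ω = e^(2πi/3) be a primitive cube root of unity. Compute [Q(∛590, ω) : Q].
[Q(∛590, ω) : Q] = 6

[Q(∛590):Q] = 3 (min poly x^3 - 590, irreducible since 590 is not a perfect cube). [Q(ω):Q] = 2 (min poly x^2 + x + 1). Since Q(∛590) ⊂ R and ω ∉ R, we have ω ∉ Q(∛590), so x^2 + x + 1 remains irreducible over Q(∛590) and [Q(∛590, ω) : Q(∛590)] = 2. By the tower law, [Q(∛590, ω) : Q] = 3 · 2 = 6. (In fact Q(∛590, ω) is the splitting field of x^3 - 590 over Q.)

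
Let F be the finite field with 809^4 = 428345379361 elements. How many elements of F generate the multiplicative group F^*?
There are φ(428345379360) = 112521830400 primitive elements

F_q^* is cyclic of order q - 1 = 428345379360. A cyclic group of order m has exactly φ(m) generators. Here m = 428345379360 = 2^5 · 3^4 · 5 · 101 · 229 · 1429, so the number of primitive elements is φ(428345379360) = 112521830400.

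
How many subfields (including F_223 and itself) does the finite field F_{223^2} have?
F_{223^2} has 2 subfields

The subfields of F_{p^n} are exactly the fields F_{p^d} for d | n (each is the fixed field of the unique index-d subgroup of Gal(F_{p^n}/F_p) ≅ Z/nZ). The divisors of n = 2 are {1, 2}, giving 2 subfields: F_{223^1}, F_{223^2}.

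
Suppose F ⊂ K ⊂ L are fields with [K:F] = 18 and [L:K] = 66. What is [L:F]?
[L:F] = 1188

The tower law says that for any tower of field extensions F ⊂ K ⊂ L with finite degrees, [L:F] = [L:K] · [K:F]. Here this gives [L:F] = 66 · 18 = 1188.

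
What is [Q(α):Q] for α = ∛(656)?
[Q(α):Q] = 3

The minimal polynomial of α is x^3 - 656, irreducible over Q since 656 is not a perfect cube (so x^3 - 656 has no rational root). Hence [Q(α):Q] = deg(m_α) = 3.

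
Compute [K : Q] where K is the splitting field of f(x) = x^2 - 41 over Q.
[K : Q] = 2

f(x) = x^2 - 41 factors as (x - √41)(x + √41). The splitting field is K = Q(√41). Since 41 is squarefree and > 1, it is not a perfect square, so x^2 - 41 is irreducible over Q and [Q(√41) : Q] = 2. Hence [K : Q] = 2.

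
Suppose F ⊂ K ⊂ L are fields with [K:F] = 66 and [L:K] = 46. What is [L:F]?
[L:F] = 3036

The tower law says that for any tower of field extensions F ⊂ K ⊂ L with finite degrees, [L:F] = [L:K] · [K:F]. Here this gives [L:F] = 46 · 66 = 3036.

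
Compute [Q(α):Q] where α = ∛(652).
[Q(α):Q] = 3

The minimal polynomial of α is x^3 - 652, irreducible over Q since 652 is not a perfect cube (so x^3 - 652 has no rational root). Hence [Q(α):Q] = deg(m_α) = 3.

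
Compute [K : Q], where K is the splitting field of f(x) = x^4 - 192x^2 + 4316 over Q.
[K : Q] = 4

Solving the quadratic in x^2: x^2 = (192 ± √(192^2 - 4·4316))/2 = (192 ± √19600)/2 = (192 ± 140)/2, giving x^2 = 166 or x^2 = 26. So f(x) = (x^2 - 166)(x^2 - 26) and the roots of f are ±√166, ±√26. Hence the splitting field is K = Q(√166, √26). Since 166 and 26 are distinct squarefree integers > 1, their product 4316 is not a perfect square, so √26 ∉ Q(√166). By the tower law [K:Q] = [Q(√166,√26):Q(√166)] · [Q(√166):Q] = 2 · 2 = 4.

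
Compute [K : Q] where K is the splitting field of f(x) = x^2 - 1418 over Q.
[K : Q] = 2

f(x) = x^2 - 1418 factors as (x - √1418)(x + √1418). The splitting field is K = Q(√1418). Since 1418 is squarefree and > 1, it is not a perfect square, so x^2 - 1418 is irreducible over Q and [Q(√1418) : Q] = 2. Hence [K : Q] = 2.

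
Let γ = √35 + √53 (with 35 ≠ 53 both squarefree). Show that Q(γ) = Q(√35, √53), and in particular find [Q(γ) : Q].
[Q(γ) : Q] = 4 (equivalently, Q(γ) = Q(√35, √53))

Obviously Q(γ) ⊆ Q(√35, √53), and [Q(√35, √53):Q] = 4 (since 35, 53 are distinct squarefree integers > 1 with 1855 not a perfect square). To show equality we compute the minimal polynomial of γ. From γ = √35 + √53: γ^2 = 35 + 2√(1855) + 53 = 88 + 2√(1855), so γ^2 - 88 = 2√(1855); squaring, (γ^2 - 88)^2 = 4·1855, i.e. γ^4 - 176γ^2 + 7744 - 7420 = 0, i.e. γ^4 - 176γ^2 + 324 = 0. So γ is a root of x^4 - 176x^2 + 324. This polynomial is irreducible over Q: it has no rational root (each ±√35 ± √53 is irrational), and any factorization into two quadratics over Q would force √(1855) ∈ Q (pairing opposite roots) or √35, √53 ∈ Q (other pairings), all impossible. Hence [Q(γ):Q] = 4 = [Q(√35, √53):Q], so Q(γ) = Q(√35, √53).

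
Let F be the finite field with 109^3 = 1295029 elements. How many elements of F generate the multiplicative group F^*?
There are φ(1295028) = 369360 primitive elements

F_q^* is cyclic of order q - 1 = 1295028. A cyclic group of order m has exactly φ(m) generators. Here m = 1295028 = 2^2 · 3^4 · 7 · 571, so the number of primitive elements is φ(1295028) = 369360.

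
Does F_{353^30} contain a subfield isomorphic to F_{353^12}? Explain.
No: F_{353^12} is not a subfield of F_{353^30}

F_{p^m} embeds in F_{p^n} iff m | n. Here 12 ∤ 30 (since 30 = 2·12 + 6 with remainder 6 ≠ 0), so F_{353^12} is not a subfield of F_{353^30}. Equivalently: if it were, the tower law would give 12 = [F_{353^12}:F_353] dividing [F_{353^30}:F_353] = 30, contradiction.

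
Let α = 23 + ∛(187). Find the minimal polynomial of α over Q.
m_α(x) = x^3 - 69x^2 + 1587x - 12354

Set β = α - 23 = ∛(187), so β^3 = 187. Then (α - 23)^3 - 187 = 0, i.e. α is a root of g(x) = (x - 23)^3 - 187 = x^3 - 69x^2 + 1587x - 12354. Since g(x) = h(x - 23) where h(x) = x^3 - 187, and h is irreducible over Q (because 187 is not a perfect cube, so h has no rational root, and a monic cubic with no rational root is irreducible), g is also irreducible (irreducibility is preserved under the substitution x → x - 23). Hence m_α(x) = x^3 - 69x^2 + 1587x - 12354.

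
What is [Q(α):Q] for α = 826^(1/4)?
[Q(α):Q] = 4

α is a root of x^4 - 826. By Eisenstein's criterion at the prime p = 2 (which divides the constant term 826 but p^2 = 4 does not, since 826 is squarefree), x^4 - 826 is irreducible over Q. Hence [Q(α):Q] = 4.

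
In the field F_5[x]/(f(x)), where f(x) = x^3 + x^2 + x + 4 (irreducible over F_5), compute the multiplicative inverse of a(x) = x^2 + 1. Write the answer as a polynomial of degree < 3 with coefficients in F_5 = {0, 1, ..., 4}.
a(x)^(-1) ≡ 3x + 3 (mod f(x))

Since f is irreducible over F_5, F_5[x]/(f) is a field and a(x) ≠ 0 has an inverse. Apply the extended Euclidean algorithm to f(x) and a(x) in F_5[x]: f(x) = (x + 1)·a(x) + (3). The last nonzero remainder is the constant 3 = gcd(f, a) in F_5. Back-substituting through the division chain expresses 3 = s(x)·a(x) + t(x)·f(x) with s(x) ≡ 4x + 4 (mod f), so (4x + 4)·a(x) ≡ 3 (mod f). Multiplying by 3^(-1) ≡ 2 in F_5 gives a(x)^(-1) ≡ 2·(4x + 4) ≡ 3x + 3 (mod f). Check: (x^2 + 1)·(3x + 3) = 3x^3 + 3x^2 + 3x + 3 ≡ 1 (mod x^3 + x^2 + x + 4).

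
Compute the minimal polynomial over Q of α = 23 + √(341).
m_α(x) = x^2 - 46x + 188

From α - 23 = √(341), squaring gives (α - 23)^2 = 341, i.e. α^2 - 46α + 529 = 341, so α^2 - 46α + 188 = 0. The discriminant of x^2 - 46x + 188 is (-46)^2 - 4·(188) = 2116 - 752 = 1364, and 4·(341) is not a perfect square in Q since 341 is squarefree and ≠ 1. Hence x^2 - 46x + 188 is irreducible over Q and is the minimal polynomial of α.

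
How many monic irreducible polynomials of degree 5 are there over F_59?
There are 142984848 monic irreducible polynomials of degree 5 over F_59

Each element of F_{59^5} that lies in no proper subfield is a root of exactly one monic irreducible of degree 5 over F_59, and each such polynomial has 5 distinct roots in F_{59^5}. By Möbius inversion the count is N_59(5) = (1/5) Σ_{d|5} μ(5/d) · 59^d = (1/5)(μ(5)·59^1 + μ(1)·59^5) = 714924240/5 = 142984848.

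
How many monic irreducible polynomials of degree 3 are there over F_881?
There are 227932320 monic irreducible polynomials of degree 3 over F_881

Each element of F_{881^3} that lies in no proper subfield is a root of exactly one monic irreducible of degree 3 over F_881, and each such polynomial has 3 distinct roots in F_{881^3}. By Möbius inversion the count is N_881(3) = (1/3) Σ_{d|3} μ(3/d) · 881^d = (1/3)(μ(3)·881^1 + μ(1)·881^3) = 683796960/3 = 227932320.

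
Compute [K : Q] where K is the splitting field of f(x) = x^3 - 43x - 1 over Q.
[K : Q] = 6

By the rational root test, any rational root of the monic integer polynomial f(x) = x^3 - 43x - 1 must be an integer dividing the constant term -1, i.e. one of ±{1}. Evaluating: f(1) = -43, f(-1) = 41; none is 0, so f has no rational root and is therefore irreducible over Q (a cubic with no linear factor over a field is irreducible). For an irreducible cubic, the Galois group is A_3 or S_3 according as the discriminant disc(f) = -4a^3 - 27b^2 = -4·(-43)^3 - 27·(-1)^2 = 318001 is or is not a square in Q. Here disc(f) = 318001 is not a perfect square in Q, so the Galois group of f over Q is not contained in A_3 and must be all of S_3. The splitting field has degree |S_3| = 6 over Q, so [K : Q] = 6.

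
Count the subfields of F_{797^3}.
F_{797^3} has 2 subfields

The subfields of F_{p^n} are exactly the fields F_{p^d} for d | n (each is the fixed field of the unique index-d subgroup of Gal(F_{p^n}/F_p) ≅ Z/nZ). The divisors of n = 3 are {1, 3}, giving 2 subfields: F_{797^1}, F_{797^3}.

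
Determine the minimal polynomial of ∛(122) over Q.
m_α(x) = x^3 - 122

α satisfies α^3 = 122, so x^3 - 122 annihilates α. By the rational root test, a rational root p/q (in lowest terms) of x^3 - 122 would satisfy p^3 = 122 q^3, forcing q = 1 and p^3 = 122; but 122 is not a perfect cube, contradiction. A monic cubic over Q with no rational root is irreducible (any nontrivial factorization would include a linear factor). Hence x^3 - 122 is the minimal polynomial of α, and in particular [Q(α):Q] = 3.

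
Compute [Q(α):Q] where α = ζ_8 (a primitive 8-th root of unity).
[Q(α):Q] = 4

The minimal polynomial of ζ_8 over Q is the 8-th cyclotomic polynomial Φ_8(x), which is irreducible over Q and has degree φ(8) = 4. Hence [Q(α):Q] = φ(8) = 4.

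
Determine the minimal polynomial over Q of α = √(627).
m_α(x) = x^2 - 627

α satisfies α^2 - 627 = 0, so x^2 - 627 annihilates α. Since d = 627 is squarefree and ≠ 1, it is not a perfect square in Q, so x^2 - 627 has no rational root and is therefore irreducible over Q (a degree-2 polynomial over a field is irreducible iff it has no root). Hence m_α(x) = x^2 - 627.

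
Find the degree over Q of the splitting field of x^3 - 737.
[K : Q] = 6

The roots of x^3 - 737 are ∛737, ω∛737, ω^2∛737 where ω = e^(2πi/3) is a primitive cube root of unity, so K = Q(∛737, ω). Now [Q(∛737):Q] = 3 (since 737 is not a perfect cube, x^3 - 737 is irreducible) and [Q(ω):Q] = 2. Both 2 and 3 divide [K:Q], and [K:Q] ≤ 3·2 = 6, so [K:Q] = 6. (Equivalently: Q(∛737) ⊂ R but ω ∉ R, so [K : Q(∛737)] = 2.)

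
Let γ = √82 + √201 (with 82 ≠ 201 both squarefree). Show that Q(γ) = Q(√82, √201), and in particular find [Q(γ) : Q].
[Q(γ) : Q] = 4 (equivalently, Q(γ) = Q(√82, √201))

Obviously Q(γ) ⊆ Q(√82, √201), and [Q(√82, √201):Q] = 4 (since 82, 201 are distinct squarefree integers > 1 with 16482 not a perfect square). To show equality we compute the minimal polynomial of γ. From γ = √82 + √201: γ^2 = 82 + 2√(16482) + 201 = 283 + 2√(16482), so γ^2 - 283 = 2√(16482); squaring, (γ^2 - 283)^2 = 4·16482, i.e. γ^4 - 566γ^2 + 80089 - 65928 = 0, i.e. γ^4 - 566γ^2 + 14161 = 0. So γ is a root of x^4 - 566x^2 + 14161. This polynomial is irreducible over Q: it has no rational root (each ±√82 ± √201 is irrational), and any factorization into two quadratics over Q would force √(16482) ∈ Q (pairing opposite roots) or √82, √201 ∈ Q (other pairings), all impossible. Hence [Q(γ):Q] = 4 = [Q(√82, √201):Q], so Q(γ) = Q(√82, √201).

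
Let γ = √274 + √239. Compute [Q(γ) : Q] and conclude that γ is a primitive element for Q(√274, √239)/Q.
[Q(γ) : Q] = 4 (equivalently, Q(γ) = Q(√274, √239))

Obviously Q(γ) ⊆ Q(√274, √239), and [Q(√274, √239):Q] = 4 (since 274, 239 are distinct squarefree integers > 1 with 65486 not a perfect square). To show equality we compute the minimal polynomial of γ. From γ = √274 + √239: γ^2 = 274 + 2√(65486) + 239 = 513 + 2√(65486), so γ^2 - 513 = 2√(65486); squaring, (γ^2 - 513)^2 = 4·65486, i.e. γ^4 - 1026γ^2 + 263169 - 261944 = 0, i.e. γ^4 - 1026γ^2 + 1225 = 0. So γ is a root of x^4 - 1026x^2 + 1225. This polynomial is irreducible over Q: it has no rational root (each ±√274 ± √239 is irrational), and any factorization into two quadratics over Q would force √(65486) ∈ Q (pairing opposite roots) or √274, √239 ∈ Q (other pairings), all impossible. Hence [Q(γ):Q] = 4 = [Q(√274, √239):Q], so Q(γ) = Q(√274, √239).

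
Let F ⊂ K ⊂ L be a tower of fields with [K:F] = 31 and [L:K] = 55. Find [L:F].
[L:F] = 1705

The tower law says that for any tower of field extensions F ⊂ K ⊂ L with finite degrees, [L:F] = [L:K] · [K:F]. Here this gives [L:F] = 55 · 31 = 1705.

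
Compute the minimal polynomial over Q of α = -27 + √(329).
m_α(x) = x^2 + 54x + 400

From α + 27 = √(329), squaring gives (α + 27)^2 = 329, i.e. α^2 + 54α + 729 = 329, so α^2 + 54α + 400 = 0. The discriminant of x^2 + 54x + 400 is (54)^2 - 4·(400) = 2916 - 1600 = 1316, and 4·(329) is not a perfect square in Q since 329 is squarefree and ≠ 1. Hence x^2 + 54x + 400 is irreducible over Q and is the minimal polynomial of α.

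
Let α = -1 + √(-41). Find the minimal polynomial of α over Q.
m_α(x) = x^2 + 2x + 42

From α + 1 = √(-41), squaring gives (α + 1)^2 = -41, i.e. α^2 + 2α + 1 = -41, so α^2 + 2α + 42 = 0. The discriminant of x^2 + 2x + 42 is (2)^2 - 4·(42) = 4 - 168 = -164, and 4·(-41) is not a perfect square in Q since -41 is squarefree and ≠ 1. Hence x^2 + 2x + 42 is irreducible over Q and is the minimal polynomial of α.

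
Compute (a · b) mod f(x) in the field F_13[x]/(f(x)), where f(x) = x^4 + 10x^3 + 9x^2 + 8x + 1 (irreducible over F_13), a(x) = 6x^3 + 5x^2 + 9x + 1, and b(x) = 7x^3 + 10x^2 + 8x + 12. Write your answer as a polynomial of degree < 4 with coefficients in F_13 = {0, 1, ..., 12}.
a · b ≡ 2x^3 + 12x^2 + 6x + 8 (mod f(x))

Multiply in F_13[x]: a(x)·b(x) = (6x^3 + 5x^2 + 9x + 1)·(7x^3 + 10x^2 + 8x + 12) = 3x^6 + 4x^5 + 5x^4 + x^3 + 12x^2 + 12x + 12. This has degree ≥ 4, so divide by f(x) over F_13: 3x^6 + 4x^5 + 5x^4 + x^3 + 12x^2 + 12x + 12 = (3x^2 + 4)·(x^4 + 10x^3 + 9x^2 + 8x + 1) + (2x^3 + 12x^2 + 6x + 8). Hence a·b ≡ 2x^3 + 12x^2 + 6x + 8 (mod f). (F_13[x]/(f) is a field with 13^4 = 28561 elements since f is irreducible of degree 4.)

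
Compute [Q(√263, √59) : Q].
[Q(√263, √59) : Q] = 4

[Q(√263):Q] = 2 (min poly x^2 - 263, irreducible since 263 is squarefree > 1). For the top step, suppose √59 ∈ Q(√263), say √59 = c + d√263 with c, d ∈ Q. Squaring: 59 = c^2 + 263d^2 + 2cd√263. Since √263 ∉ Q this forces 2cd = 0. If d = 0 then √59 = c ∈ Q, contradicting 59 squarefree > 1. If c = 0 then 59 = 263d^2, so 263·59 = (263d)^2 is a perfect square in Q — but 263·59 = 15517 is not a perfect square (since 263 and 59 are distinct squarefree integers). Contradiction. Hence √59 ∉ Q(√263), so x^2 - 59 stays irreducible over Q(√263) and [Q(√263, √59) : Q(√263)] = 2. By the tower law, [Q(√263, √59) : Q] = 2 · 2 = 4.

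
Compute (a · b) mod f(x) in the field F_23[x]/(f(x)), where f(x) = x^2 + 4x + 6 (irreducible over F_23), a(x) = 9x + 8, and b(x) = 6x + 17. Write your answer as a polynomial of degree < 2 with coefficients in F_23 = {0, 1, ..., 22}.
a · b ≡ 8x + 19 (mod f(x))

Multiply in F_23[x]: a(x)·b(x) = (9x + 8)·(6x + 17) = 8x^2 + 17x + 21. This has degree ≥ 2, so divide by f(x) over F_23: 8x^2 + 17x + 21 = (8)·(x^2 + 4x + 6) + (8x + 19). Hence a·b ≡ 8x + 19 (mod f). (F_23[x]/(f) is a field with 23^2 = 529 elements since f is irreducible of degree 2.)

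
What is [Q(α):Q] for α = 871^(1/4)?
[Q(α):Q] = 4

α is a root of x^4 - 871. By Eisenstein's criterion at the prime p = 13 (which divides the constant term 871 but p^2 = 169 does not, since 871 is squarefree), x^4 - 871 is irreducible over Q. Hence [Q(α):Q] = 4.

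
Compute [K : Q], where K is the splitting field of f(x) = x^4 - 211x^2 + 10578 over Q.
[K : Q] = 4

Solving the quadratic in x^2: x^2 = (211 ± √(211^2 - 4·10578))/2 = (211 ± √2209)/2 = (211 ± 47)/2, giving x^2 = 129 or x^2 = 82. So f(x) = (x^2 - 129)(x^2 - 82) and the roots of f are ±√129, ±√82. Hence the splitting field is K = Q(√129, √82). Since 129 and 82 are distinct squarefree integers > 1, their product 10578 is not a perfect square, so √82 ∉ Q(√129). By the tower law [K:Q] = [Q(√129,√82):Q(√129)] · [Q(√129):Q] = 2 · 2 = 4.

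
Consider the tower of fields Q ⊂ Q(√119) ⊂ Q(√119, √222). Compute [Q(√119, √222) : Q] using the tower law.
[Q(√119, √222) : Q] = 4

[Q(√119):Q] = 2 (min poly x^2 - 119, irreducible since 119 is squarefree > 1). For the top step, suppose √222 ∈ Q(√119), say √222 = c + d√119 with c, d ∈ Q. Squaring: 222 = c^2 + 119d^2 + 2cd√119. Since √119 ∉ Q this forces 2cd = 0. If d = 0 then √222 = c ∈ Q, contradicting 222 squarefree > 1. If c = 0 then 222 = 119d^2, so 119·222 = (119d)^2 is a perfect square in Q — but 119·222 = 26418 is not a perfect square (since 119 and 222 are distinct squarefree integers). Contradiction. Hence √222 ∉ Q(√119), so x^2 - 222 stays irreducible over Q(√119) and [Q(√119, √222) : Q(√119)] = 2. By the tower law, [Q(√119, √222) : Q] = 2 · 2 = 4.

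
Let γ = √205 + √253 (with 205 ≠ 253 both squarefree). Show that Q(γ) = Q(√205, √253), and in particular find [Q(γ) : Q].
[Q(γ) : Q] = 4 (equivalently, Q(γ) = Q(√205, √253))

Obviously Q(γ) ⊆ Q(√205, √253), and [Q(√205, √253):Q] = 4 (since 205, 253 are distinct squarefree integers > 1 with 51865 not a perfect square). To show equality we compute the minimal polynomial of γ. From γ = √205 + √253: γ^2 = 205 + 2√(51865) + 253 = 458 + 2√(51865), so γ^2 - 458 = 2√(51865); squaring, (γ^2 - 458)^2 = 4·51865, i.e. γ^4 - 916γ^2 + 209764 - 207460 = 0, i.e. γ^4 - 916γ^2 + 2304 = 0. So γ is a root of x^4 - 916x^2 + 2304. This polynomial is irreducible over Q: it has no rational root (each ±√205 ± √253 is irrational), and any factorization into two quadratics over Q would force √(51865) ∈ Q (pairing opposite roots) or √205, √253 ∈ Q (other pairings), all impossible. Hence [Q(γ):Q] = 4 = [Q(√205, √253):Q], so Q(γ) = Q(√205, √253).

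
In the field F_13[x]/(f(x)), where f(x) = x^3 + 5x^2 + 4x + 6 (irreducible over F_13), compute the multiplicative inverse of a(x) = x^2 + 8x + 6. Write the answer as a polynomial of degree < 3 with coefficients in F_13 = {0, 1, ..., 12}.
a(x)^(-1) ≡ 10x^2 + 6x + 8 (mod f(x))

Since f is irreducible over F_13, F_13[x]/(f) is a field and a(x) ≠ 0 has an inverse. Apply the extended Euclidean algorithm to f(x) and a(x) in F_13[x]: f(x) = (x + 10)·a(x) + (9x + 11);  a(x) = (3x + 3)·(9x + 11) + (12). The last nonzero remainder is the constant 12 = gcd(f, a) in F_13. Back-substituting through the division chain expresses 12 = s(x)·a(x) + t(x)·f(x) with s(x) ≡ 3x^2 + 7x + 5 (mod f), so (3x^2 + 7x + 5)·a(x) ≡ 12 (mod f). Multiplying by 12^(-1) ≡ 12 in F_13 gives a(x)^(-1) ≡ 12·(3x^2 + 7x + 5) ≡ 10x^2 + 6x + 8 (mod f). Check: (x^2 + 8x + 6)·(10x^2 + 6x + 8) = 10x^4 + 8x^3 + 12x^2 + 9x + 9 ≡ 1 (mod x^3 + 5x^2 + 4x + 6).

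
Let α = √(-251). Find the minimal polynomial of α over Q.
m_α(x) = x^2 + 251

α satisfies α^2 + 251 = 0, so x^2 + 251 annihilates α. Since d = -251 is squarefree and ≠ 1, it is not a perfect square in Q, so x^2 + 251 has no rational root and is therefore irreducible over Q (a degree-2 polynomial over a field is irreducible iff it has no root). Hence m_α(x) = x^2 + 251.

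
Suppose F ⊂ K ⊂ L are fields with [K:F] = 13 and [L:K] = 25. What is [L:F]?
[L:F] = 325

The tower law says that for any tower of field extensions F ⊂ K ⊂ L with finite degrees, [L:F] = [L:K] · [K:F]. Here this gives [L:F] = 25 · 13 = 325.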